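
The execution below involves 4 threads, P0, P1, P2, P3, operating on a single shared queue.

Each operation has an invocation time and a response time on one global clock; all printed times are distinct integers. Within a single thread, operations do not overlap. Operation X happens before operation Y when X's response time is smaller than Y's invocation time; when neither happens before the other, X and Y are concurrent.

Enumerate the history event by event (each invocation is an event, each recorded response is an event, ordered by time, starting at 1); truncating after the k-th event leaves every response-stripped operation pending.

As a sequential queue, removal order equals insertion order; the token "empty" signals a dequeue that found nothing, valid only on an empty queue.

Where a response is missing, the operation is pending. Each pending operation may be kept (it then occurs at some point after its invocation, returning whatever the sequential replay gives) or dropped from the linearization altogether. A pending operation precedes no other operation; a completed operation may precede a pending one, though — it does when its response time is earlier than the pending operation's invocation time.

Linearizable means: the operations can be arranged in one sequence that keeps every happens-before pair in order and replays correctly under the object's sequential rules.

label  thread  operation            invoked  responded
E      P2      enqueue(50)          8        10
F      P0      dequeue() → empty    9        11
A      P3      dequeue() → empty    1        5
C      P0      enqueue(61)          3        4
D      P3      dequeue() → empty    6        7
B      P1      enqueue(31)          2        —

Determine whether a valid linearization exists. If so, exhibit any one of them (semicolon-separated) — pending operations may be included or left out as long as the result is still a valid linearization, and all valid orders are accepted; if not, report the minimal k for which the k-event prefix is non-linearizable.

not linearizable — minimal violating prefix: 7 events

the violation lands at event 7, D's response at time 7: events 1..6 linearize, events 1..7 do not
no legal order exists: 2 real-time-consistent candidates over 3 completed queue operations, all rejected
including or dropping the 1 pending operation (B) in any combination fails
take A, C, D (pending dropped): step 3 already fails, because D dequeue() → empty cannot occur there
take C, A, D (pending dropped): step 2 already fails, because A dequeue() → empty cannot occur there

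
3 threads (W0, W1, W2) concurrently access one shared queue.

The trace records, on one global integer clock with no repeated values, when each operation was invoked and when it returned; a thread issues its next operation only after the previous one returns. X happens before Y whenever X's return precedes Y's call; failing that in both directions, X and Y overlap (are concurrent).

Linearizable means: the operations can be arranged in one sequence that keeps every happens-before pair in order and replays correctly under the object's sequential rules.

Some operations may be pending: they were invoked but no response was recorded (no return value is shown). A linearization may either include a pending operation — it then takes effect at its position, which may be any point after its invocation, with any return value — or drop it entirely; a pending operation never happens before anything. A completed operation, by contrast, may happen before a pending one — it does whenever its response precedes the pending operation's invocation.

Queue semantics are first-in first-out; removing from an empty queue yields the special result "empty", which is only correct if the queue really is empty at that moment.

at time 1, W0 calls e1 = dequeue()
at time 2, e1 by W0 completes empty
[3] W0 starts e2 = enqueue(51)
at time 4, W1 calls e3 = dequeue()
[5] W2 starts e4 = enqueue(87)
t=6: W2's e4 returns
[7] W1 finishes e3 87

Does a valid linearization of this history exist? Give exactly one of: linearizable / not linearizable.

witness order: e1, e4, e2, e3
1. e1 dequeue() → empty, leaving queue <>
2. e4 enqueue(87), leaving queue <87>
3. e2 enqueue(51) (pending, included), leaving queue <87,51>
4. e3 dequeue() → 87, leaving queue <51>

linearizable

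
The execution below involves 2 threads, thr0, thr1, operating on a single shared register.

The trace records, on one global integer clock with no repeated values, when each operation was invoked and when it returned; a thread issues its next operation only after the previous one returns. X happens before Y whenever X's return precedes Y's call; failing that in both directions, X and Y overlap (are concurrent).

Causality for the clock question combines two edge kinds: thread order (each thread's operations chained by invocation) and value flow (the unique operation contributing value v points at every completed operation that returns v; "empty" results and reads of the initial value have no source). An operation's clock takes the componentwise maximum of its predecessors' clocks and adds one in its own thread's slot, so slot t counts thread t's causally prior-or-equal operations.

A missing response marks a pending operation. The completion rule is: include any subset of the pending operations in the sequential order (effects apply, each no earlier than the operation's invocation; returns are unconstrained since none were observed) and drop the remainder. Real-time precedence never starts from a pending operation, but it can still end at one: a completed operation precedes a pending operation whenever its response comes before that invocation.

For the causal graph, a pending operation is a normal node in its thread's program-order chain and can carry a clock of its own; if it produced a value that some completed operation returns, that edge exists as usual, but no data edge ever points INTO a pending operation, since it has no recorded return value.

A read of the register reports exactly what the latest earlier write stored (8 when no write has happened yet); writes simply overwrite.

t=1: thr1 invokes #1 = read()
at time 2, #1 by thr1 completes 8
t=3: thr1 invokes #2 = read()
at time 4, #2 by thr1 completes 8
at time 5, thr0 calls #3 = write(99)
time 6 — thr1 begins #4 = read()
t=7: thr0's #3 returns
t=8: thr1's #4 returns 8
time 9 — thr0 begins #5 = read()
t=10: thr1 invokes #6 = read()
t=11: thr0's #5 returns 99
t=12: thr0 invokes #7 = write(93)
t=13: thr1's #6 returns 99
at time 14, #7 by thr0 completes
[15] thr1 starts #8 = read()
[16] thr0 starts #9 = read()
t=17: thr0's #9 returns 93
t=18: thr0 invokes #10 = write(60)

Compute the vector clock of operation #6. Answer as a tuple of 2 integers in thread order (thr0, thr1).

(1, 4)

no predecessors for #1 (invoked 1): thr1 increments from zero → (0, 1)
no predecessors for #3 (invoked 5): thr0 increments from zero → (1, 0)
VC(#2, invoked at 3): max of VC(#1)=(0, 1), then +1 on thread thr1 → (0, 2)
VC(#5, invoked at 9): max of VC(#3)=(1, 0), then +1 on thread thr0 → (2, 0)
VC(#4, invoked at 6): max of VC(#2)=(0, 2), then +1 on thread thr1 → (0, 3)
VC(#7, invoked at 12): max of VC(#5)=(2, 0), then +1 on thread thr0 → (3, 0)
VC(#9, invoked at 16): max of VC(#7)=(3, 0), then +1 on thread thr0 → (4, 0)
VC(#6, invoked at 10): max of VC(#3)=(1, 0), VC(#4)=(0, 3), then +1 on thread thr1 → (1, 4)
VC(#10, invoked at 18): max of VC(#9)=(4, 0), then +1 on thread thr0 → (5, 0)
VC(#8, invoked at 15): max of VC(#6)=(1, 4), then +1 on thread thr1 → (1, 5)
target: VC(#6) = (1, 4)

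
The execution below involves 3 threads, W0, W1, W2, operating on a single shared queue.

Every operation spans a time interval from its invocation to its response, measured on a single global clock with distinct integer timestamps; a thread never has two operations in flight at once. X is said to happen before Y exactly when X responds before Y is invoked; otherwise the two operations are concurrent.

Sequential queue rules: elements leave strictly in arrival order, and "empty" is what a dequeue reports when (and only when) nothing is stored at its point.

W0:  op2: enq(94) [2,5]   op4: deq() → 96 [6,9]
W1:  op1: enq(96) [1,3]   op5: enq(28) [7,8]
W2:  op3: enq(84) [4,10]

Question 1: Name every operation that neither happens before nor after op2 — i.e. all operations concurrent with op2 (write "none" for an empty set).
op1, op3

op2 spans [2,5]: anything still running between times 2 and 5 counts as concurrent
op1 [1,3]: concurrent
op3 [4,10]: concurrent
op4 [6,9]: after
op5 [7,8]: after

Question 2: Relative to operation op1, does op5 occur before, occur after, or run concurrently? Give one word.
after

op5 spans [7,8], op1 spans [1,3]
resp(op1)=3 < inv(op5)=7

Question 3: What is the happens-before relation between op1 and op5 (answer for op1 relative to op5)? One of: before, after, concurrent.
before

op1 spans [1,3], op5 spans [7,8]
resp(op1)=3 < inv(op5)=7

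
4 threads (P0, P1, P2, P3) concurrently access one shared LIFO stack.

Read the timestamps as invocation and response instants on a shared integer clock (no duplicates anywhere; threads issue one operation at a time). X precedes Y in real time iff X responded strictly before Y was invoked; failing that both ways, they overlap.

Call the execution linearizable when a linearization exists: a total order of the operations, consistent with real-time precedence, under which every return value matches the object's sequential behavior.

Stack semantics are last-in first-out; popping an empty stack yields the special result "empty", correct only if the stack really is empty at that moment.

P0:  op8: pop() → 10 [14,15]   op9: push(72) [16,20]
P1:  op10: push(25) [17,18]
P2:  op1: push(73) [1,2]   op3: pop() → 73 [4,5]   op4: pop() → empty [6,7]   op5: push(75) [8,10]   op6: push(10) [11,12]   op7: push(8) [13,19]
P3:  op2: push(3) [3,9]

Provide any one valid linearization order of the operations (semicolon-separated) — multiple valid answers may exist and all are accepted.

after step 1 (op1 push(73)): stack <73>
after step 2 (op3 pop() → 73): stack <>
after step 3 (op4 pop() → empty): stack <>
after step 4 (op2 push(3)): stack <3>
after step 5 (op5 push(75)): stack <3,75>
after step 6 (op6 push(10)): stack <3,75,10>
after step 7 (op8 pop() → 10): stack <3,75>
after step 8 (op7 push(8)): stack <3,75,8>
after step 9 (op9 push(72)): stack <3,75,8,72>
after step 10 (op10 push(25)): stack <3,75,8,72,25>

op1; op3; op4; op2; op5; op6; op8; op7; op9; op10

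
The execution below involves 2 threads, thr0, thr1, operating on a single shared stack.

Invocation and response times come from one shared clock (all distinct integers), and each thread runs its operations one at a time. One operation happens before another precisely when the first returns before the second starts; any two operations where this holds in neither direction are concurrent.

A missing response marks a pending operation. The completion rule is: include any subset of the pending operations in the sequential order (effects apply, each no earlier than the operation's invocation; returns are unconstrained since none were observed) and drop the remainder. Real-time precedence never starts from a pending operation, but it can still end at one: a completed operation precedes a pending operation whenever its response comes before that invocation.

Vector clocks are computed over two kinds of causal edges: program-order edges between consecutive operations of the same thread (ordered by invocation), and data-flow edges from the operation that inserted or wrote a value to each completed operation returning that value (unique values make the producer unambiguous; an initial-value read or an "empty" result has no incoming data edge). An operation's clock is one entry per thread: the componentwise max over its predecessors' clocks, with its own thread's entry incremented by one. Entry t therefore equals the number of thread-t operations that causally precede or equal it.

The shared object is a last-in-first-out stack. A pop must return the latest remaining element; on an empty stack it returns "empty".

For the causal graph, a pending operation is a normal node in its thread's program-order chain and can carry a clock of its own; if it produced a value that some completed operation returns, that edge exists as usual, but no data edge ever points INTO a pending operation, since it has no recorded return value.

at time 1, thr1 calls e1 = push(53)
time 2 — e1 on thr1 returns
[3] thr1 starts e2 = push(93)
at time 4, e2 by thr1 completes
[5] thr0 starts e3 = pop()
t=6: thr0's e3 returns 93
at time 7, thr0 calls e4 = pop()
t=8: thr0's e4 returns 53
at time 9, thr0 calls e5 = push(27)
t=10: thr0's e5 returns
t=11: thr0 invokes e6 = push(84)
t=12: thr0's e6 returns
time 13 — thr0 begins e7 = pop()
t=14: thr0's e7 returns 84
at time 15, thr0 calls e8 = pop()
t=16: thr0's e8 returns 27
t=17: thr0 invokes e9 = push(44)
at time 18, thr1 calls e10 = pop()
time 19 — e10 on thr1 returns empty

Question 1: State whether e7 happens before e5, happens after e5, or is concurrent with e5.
after

e7 spans [13,14], e5 spans [9,10]
resp(e5)=10 < inv(e7)=13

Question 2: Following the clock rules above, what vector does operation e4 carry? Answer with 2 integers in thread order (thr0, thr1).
(2, 2)

root op e1, invoked 1: fresh clock plus thr1's own tick → (0, 1)
e2, invoked 3, takes VC(e1)=(0, 1) under max, adds 1 for thr1 → (0, 2)
e10, invoked 18, takes VC(e2)=(0, 2) under max, adds 1 for thr1 → (0, 3)
e3, invoked 5, takes VC(e2)=(0, 2) under max, adds 1 for thr0 → (1, 2)
e4, invoked 7, takes VC(e1)=(0, 1), VC(e3)=(1, 2) under max, adds 1 for thr0 → (2, 2)
e5, invoked 9, takes VC(e4)=(2, 2) under max, adds 1 for thr0 → (3, 2)
e6, invoked 11, takes VC(e5)=(3, 2) under max, adds 1 for thr0 → (4, 2)
e7, invoked 13, takes VC(e6)=(4, 2) under max, adds 1 for thr0 → (5, 2)
e8, invoked 15, takes VC(e5)=(3, 2), VC(e7)=(5, 2) under max, adds 1 for thr0 → (6, 2)
e9, invoked 17, takes VC(e8)=(6, 2) under max, adds 1 for thr0 → (7, 2)
target: VC(e4) = (2, 2)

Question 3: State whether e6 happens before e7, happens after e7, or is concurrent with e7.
before

e6 spans [11,12], e7 spans [13,14]
resp(e6)=12 < inv(e7)=13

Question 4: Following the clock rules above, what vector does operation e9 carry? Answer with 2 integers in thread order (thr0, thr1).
(7, 2)

e1 (invocation 1): nothing precedes it; thr1's component alone gives (0, 1)
from VC(e1)=(0, 1), e2 (invoked 3) maxes components and bumps thr1 → (0, 2)
from VC(e2)=(0, 2), e10 (invoked 18) maxes components and bumps thr1 → (0, 3)
from VC(e2)=(0, 2), e3 (invoked 5) maxes components and bumps thr0 → (1, 2)
from VC(e1)=(0, 1), VC(e3)=(1, 2), e4 (invoked 7) maxes components and bumps thr0 → (2, 2)
from VC(e4)=(2, 2), e5 (invoked 9) maxes components and bumps thr0 → (3, 2)
from VC(e5)=(3, 2), e6 (invoked 11) maxes components and bumps thr0 → (4, 2)
from VC(e6)=(4, 2), e7 (invoked 13) maxes components and bumps thr0 → (5, 2)
from VC(e5)=(3, 2), VC(e7)=(5, 2), e8 (invoked 15) maxes components and bumps thr0 → (6, 2)
from VC(e8)=(6, 2), e9 (invoked 17) maxes components and bumps thr0 → (7, 2)
target: VC(e9) = (7, 2)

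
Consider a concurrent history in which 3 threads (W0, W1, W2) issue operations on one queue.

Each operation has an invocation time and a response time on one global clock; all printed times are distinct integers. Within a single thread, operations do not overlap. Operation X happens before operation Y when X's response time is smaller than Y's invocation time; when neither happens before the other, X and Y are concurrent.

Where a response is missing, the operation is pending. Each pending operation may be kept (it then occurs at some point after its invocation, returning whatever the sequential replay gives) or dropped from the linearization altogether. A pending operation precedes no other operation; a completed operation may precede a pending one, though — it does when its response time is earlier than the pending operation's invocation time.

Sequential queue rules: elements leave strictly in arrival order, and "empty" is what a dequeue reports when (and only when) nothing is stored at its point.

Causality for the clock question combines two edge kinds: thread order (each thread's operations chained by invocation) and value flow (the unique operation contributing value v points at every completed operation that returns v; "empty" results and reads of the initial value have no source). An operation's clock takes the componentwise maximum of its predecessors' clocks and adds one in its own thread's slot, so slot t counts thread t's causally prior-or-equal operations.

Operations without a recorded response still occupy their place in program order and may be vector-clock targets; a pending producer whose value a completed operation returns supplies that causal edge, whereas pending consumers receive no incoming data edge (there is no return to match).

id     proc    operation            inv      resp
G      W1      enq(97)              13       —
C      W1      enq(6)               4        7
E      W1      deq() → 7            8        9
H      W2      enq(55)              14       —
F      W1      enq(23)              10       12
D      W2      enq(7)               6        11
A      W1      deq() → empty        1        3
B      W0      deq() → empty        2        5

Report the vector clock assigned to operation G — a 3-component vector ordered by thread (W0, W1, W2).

(0, 5, 1)

root op D, invoked 6: fresh clock plus W2's own tick → (0, 0, 1)
root op A, invoked 1: fresh clock plus W1's own tick → (0, 1, 0)
root op B, invoked 2: fresh clock plus W0's own tick → (1, 0, 0)
from VC(D)=(0, 0, 1), H (invoked 14) maxes components and bumps W2 → (0, 0, 2)
from VC(A)=(0, 1, 0), C (invoked 4) maxes components and bumps W1 → (0, 2, 0)
from VC(C)=(0, 2, 0), VC(D)=(0, 0, 1), E (invoked 8) maxes components and bumps W1 → (0, 3, 1)
from VC(E)=(0, 3, 1), F (invoked 10) maxes components and bumps W1 → (0, 4, 1)
from VC(F)=(0, 4, 1), G (invoked 13) maxes components and bumps W1 → (0, 5, 1)
target: VC(G) = (0, 5, 1)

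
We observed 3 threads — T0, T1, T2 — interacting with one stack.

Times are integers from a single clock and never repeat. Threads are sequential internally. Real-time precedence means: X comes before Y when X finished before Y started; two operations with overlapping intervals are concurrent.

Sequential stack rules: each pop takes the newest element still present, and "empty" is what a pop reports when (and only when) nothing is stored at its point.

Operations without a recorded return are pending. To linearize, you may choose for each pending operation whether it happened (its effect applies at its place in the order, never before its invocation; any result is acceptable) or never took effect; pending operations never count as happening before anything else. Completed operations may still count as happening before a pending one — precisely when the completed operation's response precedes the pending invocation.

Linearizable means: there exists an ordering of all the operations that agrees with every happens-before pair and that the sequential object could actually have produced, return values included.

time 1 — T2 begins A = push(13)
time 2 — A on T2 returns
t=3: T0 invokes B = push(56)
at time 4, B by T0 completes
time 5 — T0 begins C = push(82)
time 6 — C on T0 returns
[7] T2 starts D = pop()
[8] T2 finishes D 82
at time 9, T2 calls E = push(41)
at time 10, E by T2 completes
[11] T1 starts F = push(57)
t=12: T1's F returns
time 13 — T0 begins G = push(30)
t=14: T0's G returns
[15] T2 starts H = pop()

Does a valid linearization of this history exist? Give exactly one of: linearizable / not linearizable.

linearizable

one valid linearization: A, B, C, D, E, F, G
step 1: A push(13) — stack <13>
step 2: B push(56) — stack <13,56>
step 3: C push(82) — stack <13,56,82>
step 4: D pop() → 82 — stack <13,56>
step 5: E push(41) — stack <13,56,41>
step 6: F push(57) — stack <13,56,41,57>
step 7: G push(30) — stack <13,56,41,57,30>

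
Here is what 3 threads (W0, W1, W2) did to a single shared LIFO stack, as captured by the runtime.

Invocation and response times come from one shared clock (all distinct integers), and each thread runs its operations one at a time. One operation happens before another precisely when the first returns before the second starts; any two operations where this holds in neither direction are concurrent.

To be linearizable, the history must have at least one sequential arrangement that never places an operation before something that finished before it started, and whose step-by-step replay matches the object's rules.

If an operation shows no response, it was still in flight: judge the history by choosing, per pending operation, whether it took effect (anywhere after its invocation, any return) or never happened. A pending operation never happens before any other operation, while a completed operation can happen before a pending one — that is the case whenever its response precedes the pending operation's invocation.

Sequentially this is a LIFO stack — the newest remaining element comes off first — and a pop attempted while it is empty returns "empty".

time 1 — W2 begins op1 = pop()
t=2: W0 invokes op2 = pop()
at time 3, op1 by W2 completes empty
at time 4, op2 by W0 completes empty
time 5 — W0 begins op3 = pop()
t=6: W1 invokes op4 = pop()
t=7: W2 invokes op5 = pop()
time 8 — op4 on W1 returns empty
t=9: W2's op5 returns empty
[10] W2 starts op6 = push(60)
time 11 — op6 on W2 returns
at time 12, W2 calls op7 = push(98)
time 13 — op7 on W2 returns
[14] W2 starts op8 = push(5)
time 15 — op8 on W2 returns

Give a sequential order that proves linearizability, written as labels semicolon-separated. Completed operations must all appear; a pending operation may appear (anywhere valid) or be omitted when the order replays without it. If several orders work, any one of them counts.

1. op1 pop() → empty, leaving stack <>
2. op2 pop() → empty, leaving stack <>
3. op3 pop() (pending, included), leaving stack <>
4. op4 pop() → empty, leaving stack <>
5. op5 pop() → empty, leaving stack <>
6. op6 push(60), leaving stack <60>
7. op7 push(98), leaving stack <60,98>
8. op8 push(5), leaving stack <60,98,5>

op1; op2; op3; op4; op5; op6; op7; op8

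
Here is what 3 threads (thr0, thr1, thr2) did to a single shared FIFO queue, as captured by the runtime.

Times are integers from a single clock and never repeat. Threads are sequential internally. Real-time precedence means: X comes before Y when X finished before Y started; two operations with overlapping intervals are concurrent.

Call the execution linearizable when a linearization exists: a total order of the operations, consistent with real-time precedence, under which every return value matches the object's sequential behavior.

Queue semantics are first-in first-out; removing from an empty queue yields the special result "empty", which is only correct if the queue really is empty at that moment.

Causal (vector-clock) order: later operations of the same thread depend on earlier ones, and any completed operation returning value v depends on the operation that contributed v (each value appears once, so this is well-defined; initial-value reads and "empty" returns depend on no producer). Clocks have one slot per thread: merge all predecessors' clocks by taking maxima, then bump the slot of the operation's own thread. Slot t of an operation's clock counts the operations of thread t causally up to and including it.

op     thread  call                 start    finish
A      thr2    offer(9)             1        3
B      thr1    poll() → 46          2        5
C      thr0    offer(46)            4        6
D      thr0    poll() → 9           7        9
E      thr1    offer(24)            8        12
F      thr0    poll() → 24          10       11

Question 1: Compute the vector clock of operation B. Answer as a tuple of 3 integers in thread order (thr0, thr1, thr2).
Answer: (1, 1, 0)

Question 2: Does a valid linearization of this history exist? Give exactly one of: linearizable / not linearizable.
already the first 5 events (up to B's response at time 5) admit no linearization; the first 4 still do
all 2 real-time-respecting orders fail — 2 completed FIFO queue operations, no legal replay
no escape via the 1 pending operation (C): every completion choice fails
one such order, A, B (pending dropped), breaks at step 2 where B poll() → 46 is illegal
one such order, B, A (pending dropped), breaks at step 1 where B poll() → 46 is illegal

not linearizable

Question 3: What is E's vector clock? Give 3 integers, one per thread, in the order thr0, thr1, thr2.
Answer: (1, 2, 0)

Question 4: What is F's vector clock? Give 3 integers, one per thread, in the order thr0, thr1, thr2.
Answer: (3, 2, 1)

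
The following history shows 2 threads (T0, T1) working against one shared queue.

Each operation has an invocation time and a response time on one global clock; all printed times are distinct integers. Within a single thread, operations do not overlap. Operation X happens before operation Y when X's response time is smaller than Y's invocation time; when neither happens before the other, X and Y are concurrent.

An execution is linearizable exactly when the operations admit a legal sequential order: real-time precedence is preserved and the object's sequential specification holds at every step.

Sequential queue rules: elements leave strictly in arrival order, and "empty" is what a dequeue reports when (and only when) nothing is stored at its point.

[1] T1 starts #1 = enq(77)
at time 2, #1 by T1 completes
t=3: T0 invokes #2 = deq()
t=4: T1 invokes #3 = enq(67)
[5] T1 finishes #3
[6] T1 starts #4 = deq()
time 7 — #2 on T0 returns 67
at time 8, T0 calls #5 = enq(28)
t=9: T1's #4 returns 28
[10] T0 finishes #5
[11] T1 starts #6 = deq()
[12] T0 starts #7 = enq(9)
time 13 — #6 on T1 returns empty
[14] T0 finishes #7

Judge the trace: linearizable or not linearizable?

not linearizable

events 1..8 are fine; event 9 — the response of #4 at time 9 — makes the prefix non-linearizable
the 4 completed operations admit 3 real-time orders; each fails the queue replay
include/drop combinations of the 1 pending operation (#5) were all tried; none helps
e.g. #1, #2, #3, #4 (pending dropped): illegal at step 2, since #2 deq() → 67 cannot apply there
e.g. #1, #3, #2, #4 (pending dropped): illegal at step 3, since #2 deq() → 67 cannot apply there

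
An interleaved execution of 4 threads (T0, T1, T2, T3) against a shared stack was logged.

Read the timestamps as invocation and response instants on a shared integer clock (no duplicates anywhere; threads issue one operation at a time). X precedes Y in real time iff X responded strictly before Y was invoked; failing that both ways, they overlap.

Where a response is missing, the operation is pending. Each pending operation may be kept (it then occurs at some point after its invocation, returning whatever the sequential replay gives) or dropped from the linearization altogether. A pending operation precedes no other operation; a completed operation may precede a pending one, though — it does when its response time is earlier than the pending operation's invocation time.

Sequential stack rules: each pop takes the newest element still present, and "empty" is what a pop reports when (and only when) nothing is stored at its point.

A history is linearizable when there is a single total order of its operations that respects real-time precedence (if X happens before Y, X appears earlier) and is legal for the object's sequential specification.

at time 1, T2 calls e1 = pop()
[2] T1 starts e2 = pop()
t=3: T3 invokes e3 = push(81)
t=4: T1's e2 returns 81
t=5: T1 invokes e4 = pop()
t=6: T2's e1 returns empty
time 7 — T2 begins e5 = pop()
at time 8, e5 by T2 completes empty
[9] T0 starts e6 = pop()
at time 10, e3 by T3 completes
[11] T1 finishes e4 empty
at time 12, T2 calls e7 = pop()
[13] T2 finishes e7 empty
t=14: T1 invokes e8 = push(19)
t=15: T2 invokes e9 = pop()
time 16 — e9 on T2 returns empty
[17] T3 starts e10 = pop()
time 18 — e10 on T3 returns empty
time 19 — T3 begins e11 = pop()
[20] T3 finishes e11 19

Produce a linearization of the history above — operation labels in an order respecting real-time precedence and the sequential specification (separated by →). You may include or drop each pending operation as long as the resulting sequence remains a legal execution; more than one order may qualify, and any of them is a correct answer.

step 1: e1 pop() → empty — stack <>
step 2: e3 push(81) — stack <81>
step 3: e2 pop() → 81 — stack <>
step 4: e4 pop() → empty — stack <>
step 5: e5 pop() → empty — stack <>
step 6: e6 pop() (pending, included) — stack <>
step 7: e7 pop() → empty — stack <>
step 8: e9 pop() → empty — stack <>
step 9: e10 pop() → empty — stack <>
step 10: e8 push(19) (pending, included) — stack <19>
step 11: e11 pop() → 19 — stack <>

e1 → e3 → e2 → e4 → e5 → e6 → e7 → e9 → e10 → e8 → e11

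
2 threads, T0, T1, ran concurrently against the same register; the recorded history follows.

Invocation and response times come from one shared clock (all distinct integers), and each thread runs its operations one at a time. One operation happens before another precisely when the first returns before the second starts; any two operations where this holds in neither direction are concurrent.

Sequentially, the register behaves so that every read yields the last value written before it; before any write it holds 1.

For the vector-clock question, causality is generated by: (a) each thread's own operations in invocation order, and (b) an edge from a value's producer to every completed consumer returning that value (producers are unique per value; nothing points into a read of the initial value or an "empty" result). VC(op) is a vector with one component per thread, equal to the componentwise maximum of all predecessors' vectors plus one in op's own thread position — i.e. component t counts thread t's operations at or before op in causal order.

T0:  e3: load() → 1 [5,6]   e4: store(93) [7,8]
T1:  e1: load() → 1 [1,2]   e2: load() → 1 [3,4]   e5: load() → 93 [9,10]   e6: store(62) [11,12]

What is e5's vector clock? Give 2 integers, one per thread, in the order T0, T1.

root op e1, invoked 1: fresh clock plus T1's own tick → (0, 1)
root op e3, invoked 5: fresh clock plus T0's own tick → (1, 0)
e2, invoked 3, takes VC(e1)=(0, 1) under max, adds 1 for T1 → (0, 2)
e4, invoked 7, takes VC(e3)=(1, 0) under max, adds 1 for T0 → (2, 0)
e5, invoked 9, takes VC(e2)=(0, 2), VC(e4)=(2, 0) under max, adds 1 for T1 → (2, 3)
e6, invoked 11, takes VC(e5)=(2, 3) under max, adds 1 for T1 → (2, 4)
target: VC(e5) = (2, 3)

(2, 3)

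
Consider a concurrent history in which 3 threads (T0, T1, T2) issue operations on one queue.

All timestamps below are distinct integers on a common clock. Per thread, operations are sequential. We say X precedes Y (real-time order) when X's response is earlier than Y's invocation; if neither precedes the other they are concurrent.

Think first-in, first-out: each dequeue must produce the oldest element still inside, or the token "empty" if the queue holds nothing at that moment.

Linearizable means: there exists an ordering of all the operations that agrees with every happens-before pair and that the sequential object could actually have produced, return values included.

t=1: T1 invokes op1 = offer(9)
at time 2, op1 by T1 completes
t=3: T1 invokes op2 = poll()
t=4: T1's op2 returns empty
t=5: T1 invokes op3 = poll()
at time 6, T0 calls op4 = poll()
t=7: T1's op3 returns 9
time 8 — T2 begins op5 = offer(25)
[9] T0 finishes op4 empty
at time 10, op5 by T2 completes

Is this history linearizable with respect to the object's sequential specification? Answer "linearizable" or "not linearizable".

not linearizable

prefix check: 1..3 passes, 1..4 fails once op2's time-4 response joins
the sole real-time-consistent order of 2 completed operations fails the queue replay
take op1, op2: step 2 already fails, because op2 poll() → empty cannot occur there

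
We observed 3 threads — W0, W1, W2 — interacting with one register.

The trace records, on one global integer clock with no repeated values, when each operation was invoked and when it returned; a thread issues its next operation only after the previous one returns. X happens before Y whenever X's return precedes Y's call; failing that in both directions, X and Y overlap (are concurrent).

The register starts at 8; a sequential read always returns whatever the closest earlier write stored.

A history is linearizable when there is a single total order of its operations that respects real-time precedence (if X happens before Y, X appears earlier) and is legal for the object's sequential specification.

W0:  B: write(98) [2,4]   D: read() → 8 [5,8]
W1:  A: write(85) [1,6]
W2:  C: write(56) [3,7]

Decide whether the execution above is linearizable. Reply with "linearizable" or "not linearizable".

cut after 7 events: linearizable; cut after 8 events (D responds, time 8): not linearizable
the 4 completed operations admit 12 real-time orders; each fails the register replay
take A, B, C, D: step 4 already fails, because D read() → 8 cannot occur there
take A, B, D, C: step 3 already fails, because D read() → 8 cannot occur there

not linearizable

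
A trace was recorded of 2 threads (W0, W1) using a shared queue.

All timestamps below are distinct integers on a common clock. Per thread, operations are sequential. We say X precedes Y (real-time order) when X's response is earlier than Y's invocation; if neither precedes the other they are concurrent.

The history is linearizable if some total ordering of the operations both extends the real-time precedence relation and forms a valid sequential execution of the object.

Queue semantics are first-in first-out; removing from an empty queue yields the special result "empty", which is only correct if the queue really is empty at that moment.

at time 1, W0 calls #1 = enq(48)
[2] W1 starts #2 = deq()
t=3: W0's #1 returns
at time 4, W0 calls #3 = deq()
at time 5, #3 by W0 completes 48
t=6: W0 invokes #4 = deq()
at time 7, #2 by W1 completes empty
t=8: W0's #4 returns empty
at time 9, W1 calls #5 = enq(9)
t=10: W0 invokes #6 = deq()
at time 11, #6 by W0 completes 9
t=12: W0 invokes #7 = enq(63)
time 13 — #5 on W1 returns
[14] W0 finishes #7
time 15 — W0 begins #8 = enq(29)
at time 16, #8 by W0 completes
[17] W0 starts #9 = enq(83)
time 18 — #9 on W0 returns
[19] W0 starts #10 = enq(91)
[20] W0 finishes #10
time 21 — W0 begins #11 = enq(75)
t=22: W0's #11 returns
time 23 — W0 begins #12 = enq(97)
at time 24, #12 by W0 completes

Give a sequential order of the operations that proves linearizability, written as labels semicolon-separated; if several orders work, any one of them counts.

#1; #3; #2; #4; #5; #6; #7; #8; #9; #10; #11; #12

after step 1 (#1 enq(48)): queue <48>
after step 2 (#3 deq() → 48): queue <>
after step 3 (#2 deq() → empty): queue <>
after step 4 (#4 deq() → empty): queue <>
after step 5 (#5 enq(9)): queue <9>
after step 6 (#6 deq() → 9): queue <>
after step 7 (#7 enq(63)): queue <63>
after step 8 (#8 enq(29)): queue <63,29>
after step 9 (#9 enq(83)): queue <63,29,83>
after step 10 (#10 enq(91)): queue <63,29,83,91>
after step 11 (#11 enq(75)): queue <63,29,83,91,75>
after step 12 (#12 enq(97)): queue <63,29,83,91,75,97>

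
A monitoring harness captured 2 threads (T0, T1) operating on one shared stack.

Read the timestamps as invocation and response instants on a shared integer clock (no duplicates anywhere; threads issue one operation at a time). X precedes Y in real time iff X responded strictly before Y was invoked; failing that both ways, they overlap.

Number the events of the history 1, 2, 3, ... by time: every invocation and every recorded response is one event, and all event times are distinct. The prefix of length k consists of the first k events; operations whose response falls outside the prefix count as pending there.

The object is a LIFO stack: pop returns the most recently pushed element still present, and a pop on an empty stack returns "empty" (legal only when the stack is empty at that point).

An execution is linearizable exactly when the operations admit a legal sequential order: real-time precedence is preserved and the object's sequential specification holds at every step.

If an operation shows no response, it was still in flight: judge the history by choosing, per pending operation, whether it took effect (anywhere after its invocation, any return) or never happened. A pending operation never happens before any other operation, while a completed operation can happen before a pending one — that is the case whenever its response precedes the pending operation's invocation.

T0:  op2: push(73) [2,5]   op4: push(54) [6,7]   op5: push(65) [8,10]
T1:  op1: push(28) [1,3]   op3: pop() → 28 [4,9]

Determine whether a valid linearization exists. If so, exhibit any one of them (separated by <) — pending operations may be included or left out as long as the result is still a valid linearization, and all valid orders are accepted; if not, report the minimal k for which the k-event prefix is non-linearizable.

linearizable — witness: op1 < op3 < op2 < op4 < op5

1. op1 push(28), leaving stack <28>
2. op3 pop() → 28, leaving stack <>
3. op2 push(73), leaving stack <73>
4. op4 push(54), leaving stack <73,54>
5. op5 push(65), leaving stack <73,54,65>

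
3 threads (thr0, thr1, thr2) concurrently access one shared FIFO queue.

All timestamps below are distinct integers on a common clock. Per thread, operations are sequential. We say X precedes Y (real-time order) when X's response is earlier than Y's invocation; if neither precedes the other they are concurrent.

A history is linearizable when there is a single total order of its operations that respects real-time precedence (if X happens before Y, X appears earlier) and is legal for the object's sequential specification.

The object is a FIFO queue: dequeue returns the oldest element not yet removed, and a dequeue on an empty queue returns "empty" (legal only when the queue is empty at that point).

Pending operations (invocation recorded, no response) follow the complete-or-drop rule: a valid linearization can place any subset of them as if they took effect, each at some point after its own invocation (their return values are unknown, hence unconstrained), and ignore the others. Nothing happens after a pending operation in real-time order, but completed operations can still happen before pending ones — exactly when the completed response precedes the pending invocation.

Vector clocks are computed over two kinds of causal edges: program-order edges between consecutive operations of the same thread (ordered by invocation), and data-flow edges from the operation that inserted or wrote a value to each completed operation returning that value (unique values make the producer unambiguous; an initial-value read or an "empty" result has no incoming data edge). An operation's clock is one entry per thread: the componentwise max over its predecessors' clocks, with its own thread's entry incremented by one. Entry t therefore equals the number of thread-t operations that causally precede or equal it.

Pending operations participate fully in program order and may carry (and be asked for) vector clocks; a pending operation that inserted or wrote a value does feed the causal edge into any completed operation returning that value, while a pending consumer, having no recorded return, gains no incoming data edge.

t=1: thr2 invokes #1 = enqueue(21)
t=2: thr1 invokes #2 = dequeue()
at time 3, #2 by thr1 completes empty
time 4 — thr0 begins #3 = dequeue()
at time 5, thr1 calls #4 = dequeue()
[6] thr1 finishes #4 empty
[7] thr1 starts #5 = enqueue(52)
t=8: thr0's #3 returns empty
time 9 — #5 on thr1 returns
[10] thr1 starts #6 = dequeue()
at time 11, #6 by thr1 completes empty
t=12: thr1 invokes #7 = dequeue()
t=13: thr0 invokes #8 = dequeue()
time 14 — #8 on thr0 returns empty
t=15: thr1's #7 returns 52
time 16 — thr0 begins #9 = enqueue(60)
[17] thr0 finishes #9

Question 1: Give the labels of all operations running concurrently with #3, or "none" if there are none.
#1, #4, #5

overlap test against #3 [4,8]: concurrent iff the interval meets 4..8
#1 [1,…): concurrent
#2 [2,3]: before
#4 [5,6]: concurrent
#5 [7,9]: concurrent
#6 [10,11]: after
#7 [12,15]: after
#8 [13,14]: after
#9 [16,17]: after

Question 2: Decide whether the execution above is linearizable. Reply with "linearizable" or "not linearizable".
not linearizable

through event 10 a valid linearization exists; event 11 (#6 responding at time 11) ends that
checked exhaustively: 3 real-time-consistent orders of 5 completed operations, zero legal FIFO queue replays
every completion of the 1 pending operation (#1) was checked; none linearizes
one such order, #2, #3, #4, #5, #6 (pending dropped), breaks at step 5 where #6 dequeue() → empty is illegal
one such order, #2, #4, #3, #5, #6 (pending dropped), breaks at step 5 where #6 dequeue() → empty is illegal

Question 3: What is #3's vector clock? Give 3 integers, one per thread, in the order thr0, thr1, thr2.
(1, 0, 0)

root op #1, invoked 1: fresh clock plus thr2's own tick → (0, 0, 1)
root op #2, invoked 2: fresh clock plus thr1's own tick → (0, 1, 0)
root op #3, invoked 4: fresh clock plus thr0's own tick → (1, 0, 0)
invoked at 5, #4 merges VC(#2)=(0, 1, 0) and bumps thr1's slot → (0, 2, 0)
invoked at 13, #8 merges VC(#3)=(1, 0, 0) and bumps thr0's slot → (2, 0, 0)
invoked at 7, #5 merges VC(#4)=(0, 2, 0) and bumps thr1's slot → (0, 3, 0)
invoked at 16, #9 merges VC(#8)=(2, 0, 0) and bumps thr0's slot → (3, 0, 0)
invoked at 10, #6 merges VC(#5)=(0, 3, 0) and bumps thr1's slot → (0, 4, 0)
invoked at 12, #7 merges VC(#5)=(0, 3, 0), VC(#6)=(0, 4, 0) and bumps thr1's slot → (0, 5, 0)
target: VC(#3) = (1, 0, 0)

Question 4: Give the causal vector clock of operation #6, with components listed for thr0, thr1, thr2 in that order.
(0, 4, 0)

no predecessors for #1 (invoked 1): thr2 increments from zero → (0, 0, 1)
no predecessors for #2 (invoked 2): thr1 increments from zero → (0, 1, 0)
no predecessors for #3 (invoked 4): thr0 increments from zero → (1, 0, 0)
merge at #4 (invoked 5): VC(#2)=(0, 1, 0), own-thread bump on thr1 → (0, 2, 0)
merge at #8 (invoked 13): VC(#3)=(1, 0, 0), own-thread bump on thr0 → (2, 0, 0)
merge at #5 (invoked 7): VC(#4)=(0, 2, 0), own-thread bump on thr1 → (0, 3, 0)
merge at #9 (invoked 16): VC(#8)=(2, 0, 0), own-thread bump on thr0 → (3, 0, 0)
merge at #6 (invoked 10): VC(#5)=(0, 3, 0), own-thread bump on thr1 → (0, 4, 0)
merge at #7 (invoked 12): VC(#5)=(0, 3, 0), VC(#6)=(0, 4, 0), own-thread bump on thr1 → (0, 5, 0)
target: VC(#6) = (0, 4, 0)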